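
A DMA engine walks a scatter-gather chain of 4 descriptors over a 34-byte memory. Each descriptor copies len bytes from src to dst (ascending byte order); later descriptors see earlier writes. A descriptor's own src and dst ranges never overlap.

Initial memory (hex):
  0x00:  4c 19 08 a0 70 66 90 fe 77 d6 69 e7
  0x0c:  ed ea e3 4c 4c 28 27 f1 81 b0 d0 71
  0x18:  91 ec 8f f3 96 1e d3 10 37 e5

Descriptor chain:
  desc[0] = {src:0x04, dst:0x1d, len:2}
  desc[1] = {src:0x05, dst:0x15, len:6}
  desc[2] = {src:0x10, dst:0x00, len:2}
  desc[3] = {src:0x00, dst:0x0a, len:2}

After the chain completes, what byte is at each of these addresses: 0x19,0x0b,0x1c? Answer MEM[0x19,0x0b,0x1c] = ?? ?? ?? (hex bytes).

MEM[0x19,0x0b,0x1c] = d6 28 96

  after D0: wrote 2B at 0x1d = 7066
  after D1: wrote 6B at 0x15 = 6690fe77d669
  after D2: wrote 2B at 0x00 = 4c28
  after D3: wrote 2B at 0x0a = 4c28
query mem[0x19]=0xd6, mem[0x0b]=0x28, mem[0x1c]=0x96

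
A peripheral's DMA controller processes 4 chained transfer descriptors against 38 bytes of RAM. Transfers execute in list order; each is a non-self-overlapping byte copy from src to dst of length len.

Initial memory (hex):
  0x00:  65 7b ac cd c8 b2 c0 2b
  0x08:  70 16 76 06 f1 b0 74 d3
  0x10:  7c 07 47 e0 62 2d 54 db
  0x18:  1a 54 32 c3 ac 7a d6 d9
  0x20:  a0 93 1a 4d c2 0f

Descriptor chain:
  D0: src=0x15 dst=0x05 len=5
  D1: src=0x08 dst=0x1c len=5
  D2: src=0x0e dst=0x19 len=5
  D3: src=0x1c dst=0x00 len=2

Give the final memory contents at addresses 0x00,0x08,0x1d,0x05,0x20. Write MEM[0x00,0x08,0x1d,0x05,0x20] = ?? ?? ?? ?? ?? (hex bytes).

MEM[0x00,0x08,0x1d,0x05,0x20] = 07 1a 47 2d f1

#0 dst[0x05+5] := {0x2d,0x54,0xdb,0x1a,0x54}
#1 dst[0x1c+5] := {0x1a,0x54,0x76,0x06,0xf1}
#2 dst[0x19+5] := {0x74,0xd3,0x7c,0x07,0x47}
#3 dst[0x00+2] := {0x07,0x47}
query mem[0x00]=0x07, mem[0x08]=0x1a, mem[0x1d]=0x47, mem[0x05]=0x2d, mem[0x20]=0xf1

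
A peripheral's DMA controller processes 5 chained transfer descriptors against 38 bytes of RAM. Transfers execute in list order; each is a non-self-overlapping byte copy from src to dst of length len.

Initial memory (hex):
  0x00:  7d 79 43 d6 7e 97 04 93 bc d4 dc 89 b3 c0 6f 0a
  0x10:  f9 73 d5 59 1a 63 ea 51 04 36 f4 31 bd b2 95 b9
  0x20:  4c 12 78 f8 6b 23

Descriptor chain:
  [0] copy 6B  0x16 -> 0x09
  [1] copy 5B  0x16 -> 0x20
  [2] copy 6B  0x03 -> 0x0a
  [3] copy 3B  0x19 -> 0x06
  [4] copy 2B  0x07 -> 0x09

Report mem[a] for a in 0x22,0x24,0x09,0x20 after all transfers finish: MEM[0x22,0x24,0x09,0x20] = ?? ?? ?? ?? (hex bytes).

MEM[0x22,0x24,0x09,0x20] = 04 f4 f4 ea

#0 dst[0x09+6] := {0xea,0x51,0x04,0x36,0xf4,0x31}
#1 dst[0x20+5] := {0xea,0x51,0x04,0x36,0xf4}
#2 dst[0x0a+6] := {0xd6,0x7e,0x97,0x04,0x93,0xbc}
#3 dst[0x06+3] := {0x36,0xf4,0x31}
#4 dst[0x09+2] := {0xf4,0x31}
query mem[0x22]=0x04, mem[0x24]=0xf4, mem[0x09]=0xf4, mem[0x20]=0xea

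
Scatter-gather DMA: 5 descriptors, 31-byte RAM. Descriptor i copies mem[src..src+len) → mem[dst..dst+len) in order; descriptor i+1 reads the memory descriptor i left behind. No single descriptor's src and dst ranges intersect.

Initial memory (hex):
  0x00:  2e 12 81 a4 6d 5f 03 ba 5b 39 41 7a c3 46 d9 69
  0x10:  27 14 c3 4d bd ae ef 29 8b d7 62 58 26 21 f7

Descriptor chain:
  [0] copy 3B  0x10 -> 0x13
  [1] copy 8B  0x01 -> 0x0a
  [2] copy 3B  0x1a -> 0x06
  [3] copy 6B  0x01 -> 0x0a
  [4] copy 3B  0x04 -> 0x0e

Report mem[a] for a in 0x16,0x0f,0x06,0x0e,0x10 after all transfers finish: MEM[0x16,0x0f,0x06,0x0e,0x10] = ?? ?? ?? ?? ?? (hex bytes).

D0: mem[0x13..0x15] <- [27 14 c3]
D1: mem[0x0a..0x11] <- [12 81 a4 6d 5f 03 ba 5b]
D2: mem[0x06..0x08] <- [62 58 26]
D3: mem[0x0a..0x0f] <- [12 81 a4 6d 5f 62]
D4: mem[0x0e..0x10] <- [6d 5f 62]
query mem[0x16]=0xef, mem[0x0f]=0x5f, mem[0x06]=0x62, mem[0x0e]=0x6d, mem[0x10]=0x62

MEM[0x16,0x0f,0x06,0x0e,0x10] = ef 5f 62 6d 62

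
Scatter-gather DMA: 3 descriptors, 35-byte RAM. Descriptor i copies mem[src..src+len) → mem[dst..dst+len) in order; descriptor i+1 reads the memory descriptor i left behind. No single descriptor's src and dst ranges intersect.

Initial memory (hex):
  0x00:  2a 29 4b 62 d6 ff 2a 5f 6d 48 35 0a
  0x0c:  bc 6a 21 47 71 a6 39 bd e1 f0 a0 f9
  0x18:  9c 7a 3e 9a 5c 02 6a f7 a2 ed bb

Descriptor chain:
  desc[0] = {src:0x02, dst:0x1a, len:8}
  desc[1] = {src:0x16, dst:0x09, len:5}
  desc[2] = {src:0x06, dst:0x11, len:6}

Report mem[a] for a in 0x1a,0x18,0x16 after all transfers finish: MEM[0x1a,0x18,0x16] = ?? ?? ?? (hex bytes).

  after D0: wrote 8B at 0x1a = 4b62d6ff2a5f6d48
  after D1: wrote 5B at 0x09 = a0f99c7a4b
  after D2: wrote 6B at 0x11 = 2a5f6da0f99c
query mem[0x1a]=0x4b, mem[0x18]=0x9c, mem[0x16]=0x9c

MEM[0x1a,0x18,0x16] = 4b 9c 9c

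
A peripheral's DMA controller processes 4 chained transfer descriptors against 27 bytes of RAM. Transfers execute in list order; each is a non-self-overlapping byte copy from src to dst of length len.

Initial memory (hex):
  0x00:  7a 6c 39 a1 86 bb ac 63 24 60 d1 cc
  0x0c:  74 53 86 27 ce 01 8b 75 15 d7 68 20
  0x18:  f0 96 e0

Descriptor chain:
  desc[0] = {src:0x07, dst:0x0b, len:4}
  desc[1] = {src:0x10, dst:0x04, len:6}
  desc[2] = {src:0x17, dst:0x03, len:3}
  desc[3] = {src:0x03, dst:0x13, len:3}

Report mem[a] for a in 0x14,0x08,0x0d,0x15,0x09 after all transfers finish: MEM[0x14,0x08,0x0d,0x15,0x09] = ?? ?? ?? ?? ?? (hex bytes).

MEM[0x14,0x08,0x0d,0x15,0x09] = f0 15 60 96 d7

#0 dst[0x0b+4] := {0x63,0x24,0x60,0xd1}
#1 dst[0x04+6] := {0xce,0x01,0x8b,0x75,0x15,0xd7}
#2 dst[0x03+3] := {0x20,0xf0,0x96}
#3 dst[0x13+3] := {0x20,0xf0,0x96}
query mem[0x14]=0xf0, mem[0x08]=0x15, mem[0x0d]=0x60, mem[0x15]=0x96, mem[0x09]=0xd7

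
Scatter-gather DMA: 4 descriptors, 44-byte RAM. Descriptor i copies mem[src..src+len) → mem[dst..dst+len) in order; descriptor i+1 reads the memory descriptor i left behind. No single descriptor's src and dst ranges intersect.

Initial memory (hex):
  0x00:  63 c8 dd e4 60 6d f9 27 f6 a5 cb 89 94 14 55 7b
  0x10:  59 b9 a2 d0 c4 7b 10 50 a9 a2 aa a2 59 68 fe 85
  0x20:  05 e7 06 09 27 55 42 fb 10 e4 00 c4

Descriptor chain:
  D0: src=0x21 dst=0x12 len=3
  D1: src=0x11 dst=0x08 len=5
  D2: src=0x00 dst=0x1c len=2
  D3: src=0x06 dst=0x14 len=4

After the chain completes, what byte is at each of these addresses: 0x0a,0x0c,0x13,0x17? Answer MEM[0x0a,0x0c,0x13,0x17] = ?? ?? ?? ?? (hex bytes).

  after D0: wrote 3B at 0x12 = e70609
  after D1: wrote 5B at 0x08 = b9e706097b
  after D2: wrote 2B at 0x1c = 63c8
  after D3: wrote 4B at 0x14 = f927b9e7
query mem[0x0a]=0x06, mem[0x0c]=0x7b, mem[0x13]=0x06, mem[0x17]=0xe7

MEM[0x0a,0x0c,0x13,0x17] = 06 7b 06 e7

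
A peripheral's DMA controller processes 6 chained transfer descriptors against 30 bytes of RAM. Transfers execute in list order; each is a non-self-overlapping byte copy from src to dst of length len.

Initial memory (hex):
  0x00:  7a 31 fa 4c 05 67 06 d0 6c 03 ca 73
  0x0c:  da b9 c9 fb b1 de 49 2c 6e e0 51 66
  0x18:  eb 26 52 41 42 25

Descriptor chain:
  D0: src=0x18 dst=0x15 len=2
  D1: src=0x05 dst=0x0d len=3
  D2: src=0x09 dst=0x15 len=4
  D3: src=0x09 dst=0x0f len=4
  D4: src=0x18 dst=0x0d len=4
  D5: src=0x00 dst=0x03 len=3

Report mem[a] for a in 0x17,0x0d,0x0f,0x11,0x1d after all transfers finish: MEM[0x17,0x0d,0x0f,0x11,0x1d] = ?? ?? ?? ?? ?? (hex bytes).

  after D0: wrote 2B at 0x15 = eb26
  after D1: wrote 3B at 0x0d = 6706d0
  after D2: wrote 4B at 0x15 = 03ca73da
  after D3: wrote 4B at 0x0f = 03ca73da
  after D4: wrote 4B at 0x0d = da265241
  after D5: wrote 3B at 0x03 = 7a31fa
query mem[0x17]=0x73, mem[0x0d]=0xda, mem[0x0f]=0x52, mem[0x11]=0x73, mem[0x1d]=0x25

MEM[0x17,0x0d,0x0f,0x11,0x1d] = 73 da 52 73 25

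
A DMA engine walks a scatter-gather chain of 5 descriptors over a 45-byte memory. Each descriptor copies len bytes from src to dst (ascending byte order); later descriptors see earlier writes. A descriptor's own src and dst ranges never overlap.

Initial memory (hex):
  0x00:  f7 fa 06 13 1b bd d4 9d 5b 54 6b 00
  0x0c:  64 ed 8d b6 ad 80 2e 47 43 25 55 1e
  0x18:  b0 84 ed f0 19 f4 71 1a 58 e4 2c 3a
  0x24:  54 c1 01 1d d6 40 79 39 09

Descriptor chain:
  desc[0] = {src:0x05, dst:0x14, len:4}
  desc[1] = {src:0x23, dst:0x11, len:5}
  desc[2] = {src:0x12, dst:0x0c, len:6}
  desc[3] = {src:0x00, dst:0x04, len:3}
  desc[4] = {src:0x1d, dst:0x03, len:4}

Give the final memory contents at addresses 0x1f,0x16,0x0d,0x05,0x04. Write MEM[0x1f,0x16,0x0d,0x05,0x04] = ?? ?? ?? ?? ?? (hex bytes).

D0: mem[0x14..0x17] <- [bd d4 9d 5b]
D1: mem[0x11..0x15] <- [3a 54 c1 01 1d]
D2: mem[0x0c..0x11] <- [54 c1 01 1d 9d 5b]
D3: mem[0x04..0x06] <- [f7 fa 06]
D4: mem[0x03..0x06] <- [f4 71 1a 58]
query mem[0x1f]=0x1a, mem[0x16]=0x9d, mem[0x0d]=0xc1, mem[0x05]=0x1a, mem[0x04]=0x71

MEM[0x1f,0x16,0x0d,0x05,0x04] = 1a 9d c1 1a 71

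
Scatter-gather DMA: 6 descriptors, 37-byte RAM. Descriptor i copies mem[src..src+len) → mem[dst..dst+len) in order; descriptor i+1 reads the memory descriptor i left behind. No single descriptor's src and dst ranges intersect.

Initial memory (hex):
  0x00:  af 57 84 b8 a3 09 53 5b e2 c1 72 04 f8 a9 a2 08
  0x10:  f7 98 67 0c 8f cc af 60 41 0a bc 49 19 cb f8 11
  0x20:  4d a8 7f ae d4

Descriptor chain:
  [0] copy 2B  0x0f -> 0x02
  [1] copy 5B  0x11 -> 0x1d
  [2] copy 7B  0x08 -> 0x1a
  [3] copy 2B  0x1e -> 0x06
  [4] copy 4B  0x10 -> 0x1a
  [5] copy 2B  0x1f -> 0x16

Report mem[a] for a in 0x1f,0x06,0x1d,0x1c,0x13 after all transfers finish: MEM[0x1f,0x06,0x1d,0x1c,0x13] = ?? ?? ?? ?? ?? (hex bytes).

#0 dst[0x02+2] := {0x08,0xf7}
#1 dst[0x1d+5] := {0x98,0x67,0x0c,0x8f,0xcc}
#2 dst[0x1a+7] := {0xe2,0xc1,0x72,0x04,0xf8,0xa9,0xa2}
#3 dst[0x06+2] := {0xf8,0xa9}
#4 dst[0x1a+4] := {0xf7,0x98,0x67,0x0c}
#5 dst[0x16+2] := {0xa9,0xa2}
query mem[0x1f]=0xa9, mem[0x06]=0xf8, mem[0x1d]=0x0c, mem[0x1c]=0x67, mem[0x13]=0x0c

MEM[0x1f,0x06,0x1d,0x1c,0x13] = a9 f8 0c 67 0c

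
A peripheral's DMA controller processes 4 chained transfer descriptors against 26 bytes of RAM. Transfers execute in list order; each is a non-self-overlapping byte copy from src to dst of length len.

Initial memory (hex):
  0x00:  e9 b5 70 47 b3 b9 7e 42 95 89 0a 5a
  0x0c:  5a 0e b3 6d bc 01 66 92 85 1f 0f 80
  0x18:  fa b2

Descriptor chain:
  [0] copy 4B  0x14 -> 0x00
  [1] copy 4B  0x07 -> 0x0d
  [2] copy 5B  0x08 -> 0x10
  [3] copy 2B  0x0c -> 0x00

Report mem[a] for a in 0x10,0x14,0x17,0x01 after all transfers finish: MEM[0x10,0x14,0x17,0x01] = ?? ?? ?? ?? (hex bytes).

D0: mem[0x00..0x03] <- [85 1f 0f 80]
D1: mem[0x0d..0x10] <- [42 95 89 0a]
D2: mem[0x10..0x14] <- [95 89 0a 5a 5a]
D3: mem[0x00..0x01] <- [5a 42]
query mem[0x10]=0x95, mem[0x14]=0x5a, mem[0x17]=0x80, mem[0x01]=0x42

MEM[0x10,0x14,0x17,0x01] = 95 5a 80 42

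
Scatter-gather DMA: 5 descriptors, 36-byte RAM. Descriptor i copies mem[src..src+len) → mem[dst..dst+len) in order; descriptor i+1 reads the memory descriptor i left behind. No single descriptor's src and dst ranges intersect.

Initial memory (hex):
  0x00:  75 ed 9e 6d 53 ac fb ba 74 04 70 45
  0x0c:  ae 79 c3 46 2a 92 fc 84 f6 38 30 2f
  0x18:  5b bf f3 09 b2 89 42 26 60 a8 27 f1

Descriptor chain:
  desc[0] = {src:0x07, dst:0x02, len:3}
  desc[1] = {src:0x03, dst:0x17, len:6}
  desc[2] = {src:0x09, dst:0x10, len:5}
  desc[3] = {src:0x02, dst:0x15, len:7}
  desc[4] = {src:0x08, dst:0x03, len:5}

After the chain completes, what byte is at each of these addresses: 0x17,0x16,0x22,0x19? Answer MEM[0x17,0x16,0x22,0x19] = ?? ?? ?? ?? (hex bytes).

  after D0: wrote 3B at 0x02 = ba7404
  after D1: wrote 6B at 0x17 = 7404acfbba74
  after D2: wrote 5B at 0x10 = 047045ae79
  after D3: wrote 7B at 0x15 = ba7404acfbba74
  after D4: wrote 5B at 0x03 = 74047045ae
query mem[0x17]=0x04, mem[0x16]=0x74, mem[0x22]=0x27, mem[0x19]=0xfb

MEM[0x17,0x16,0x22,0x19] = 04 74 27 fb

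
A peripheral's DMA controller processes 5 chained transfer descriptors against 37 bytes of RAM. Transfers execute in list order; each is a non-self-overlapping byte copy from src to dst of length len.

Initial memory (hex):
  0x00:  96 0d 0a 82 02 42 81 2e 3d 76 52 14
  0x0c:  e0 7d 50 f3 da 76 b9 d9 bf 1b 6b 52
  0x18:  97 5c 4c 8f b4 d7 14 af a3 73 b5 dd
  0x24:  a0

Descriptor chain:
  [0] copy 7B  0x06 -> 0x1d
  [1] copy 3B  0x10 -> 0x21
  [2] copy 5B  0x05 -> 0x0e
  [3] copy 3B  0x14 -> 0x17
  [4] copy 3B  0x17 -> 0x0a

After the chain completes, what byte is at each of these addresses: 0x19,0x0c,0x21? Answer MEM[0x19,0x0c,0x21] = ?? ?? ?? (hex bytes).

MEM[0x19,0x0c,0x21] = 6b 6b da

  after D0: wrote 7B at 0x1d = 812e3d765214e0
  after D1: wrote 3B at 0x21 = da76b9
  after D2: wrote 5B at 0x0e = 42812e3d76
  after D3: wrote 3B at 0x17 = bf1b6b
  after D4: wrote 3B at 0x0a = bf1b6b
query mem[0x19]=0x6b, mem[0x0c]=0x6b, mem[0x21]=0xda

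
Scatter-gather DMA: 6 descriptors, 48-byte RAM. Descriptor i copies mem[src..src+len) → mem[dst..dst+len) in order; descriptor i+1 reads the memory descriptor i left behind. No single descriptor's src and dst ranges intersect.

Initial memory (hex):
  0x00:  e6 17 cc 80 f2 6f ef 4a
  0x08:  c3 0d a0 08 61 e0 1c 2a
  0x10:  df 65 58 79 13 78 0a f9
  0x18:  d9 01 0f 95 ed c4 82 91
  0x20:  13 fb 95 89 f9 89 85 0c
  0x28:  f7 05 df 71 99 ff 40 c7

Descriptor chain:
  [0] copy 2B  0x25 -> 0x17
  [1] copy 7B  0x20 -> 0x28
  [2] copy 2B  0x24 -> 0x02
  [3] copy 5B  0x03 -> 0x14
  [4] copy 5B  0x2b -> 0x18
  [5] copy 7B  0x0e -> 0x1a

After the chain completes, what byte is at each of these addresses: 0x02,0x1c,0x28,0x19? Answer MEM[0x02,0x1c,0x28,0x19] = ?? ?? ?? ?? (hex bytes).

D0: mem[0x17..0x18] <- [89 85]
D1: mem[0x28..0x2e] <- [13 fb 95 89 f9 89 85]
D2: mem[0x02..0x03] <- [f9 89]
D3: mem[0x14..0x18] <- [89 f2 6f ef 4a]
D4: mem[0x18..0x1c] <- [89 f9 89 85 c7]
D5: mem[0x1a..0x20] <- [1c 2a df 65 58 79 89]
query mem[0x02]=0xf9, mem[0x1c]=0xdf, mem[0x28]=0x13, mem[0x19]=0xf9

MEM[0x02,0x1c,0x28,0x19] = f9 df 13 f9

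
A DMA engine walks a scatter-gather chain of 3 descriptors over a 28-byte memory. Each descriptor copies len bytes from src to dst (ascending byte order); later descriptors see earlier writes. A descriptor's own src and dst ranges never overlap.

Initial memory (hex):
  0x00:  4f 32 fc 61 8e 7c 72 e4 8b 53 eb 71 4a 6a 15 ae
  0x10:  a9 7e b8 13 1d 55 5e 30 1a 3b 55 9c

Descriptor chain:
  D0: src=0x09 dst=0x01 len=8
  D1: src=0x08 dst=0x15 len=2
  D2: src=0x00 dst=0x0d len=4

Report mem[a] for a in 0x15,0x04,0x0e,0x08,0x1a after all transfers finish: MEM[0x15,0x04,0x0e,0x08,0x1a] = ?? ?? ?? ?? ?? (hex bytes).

MEM[0x15,0x04,0x0e,0x08,0x1a] = a9 4a 53 a9 55

#0 dst[0x01+8] := {0x53,0xeb,0x71,0x4a,0x6a,0x15,0xae,0xa9}
#1 dst[0x15+2] := {0xa9,0x53}
#2 dst[0x0d+4] := {0x4f,0x53,0xeb,0x71}
query mem[0x15]=0xa9, mem[0x04]=0x4a, mem[0x0e]=0x53, mem[0x08]=0xa9, mem[0x1a]=0x55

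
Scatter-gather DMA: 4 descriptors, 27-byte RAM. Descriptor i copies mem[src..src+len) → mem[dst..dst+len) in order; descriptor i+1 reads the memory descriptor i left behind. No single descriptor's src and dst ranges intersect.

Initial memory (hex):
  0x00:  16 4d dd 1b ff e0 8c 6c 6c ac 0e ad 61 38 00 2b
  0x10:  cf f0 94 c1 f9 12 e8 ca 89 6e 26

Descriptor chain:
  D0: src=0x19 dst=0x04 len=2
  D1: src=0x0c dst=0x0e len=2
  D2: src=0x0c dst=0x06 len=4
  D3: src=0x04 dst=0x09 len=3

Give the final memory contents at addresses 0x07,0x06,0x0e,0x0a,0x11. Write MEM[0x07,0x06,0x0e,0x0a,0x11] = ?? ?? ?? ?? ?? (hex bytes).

  after D0: wrote 2B at 0x04 = 6e26
  after D1: wrote 2B at 0x0e = 6138
  after D2: wrote 4B at 0x06 = 61386138
  after D3: wrote 3B at 0x09 = 6e2661
query mem[0x07]=0x38, mem[0x06]=0x61, mem[0x0e]=0x61, mem[0x0a]=0x26, mem[0x11]=0xf0

MEM[0x07,0x06,0x0e,0x0a,0x11] = 38 61 61 26 f0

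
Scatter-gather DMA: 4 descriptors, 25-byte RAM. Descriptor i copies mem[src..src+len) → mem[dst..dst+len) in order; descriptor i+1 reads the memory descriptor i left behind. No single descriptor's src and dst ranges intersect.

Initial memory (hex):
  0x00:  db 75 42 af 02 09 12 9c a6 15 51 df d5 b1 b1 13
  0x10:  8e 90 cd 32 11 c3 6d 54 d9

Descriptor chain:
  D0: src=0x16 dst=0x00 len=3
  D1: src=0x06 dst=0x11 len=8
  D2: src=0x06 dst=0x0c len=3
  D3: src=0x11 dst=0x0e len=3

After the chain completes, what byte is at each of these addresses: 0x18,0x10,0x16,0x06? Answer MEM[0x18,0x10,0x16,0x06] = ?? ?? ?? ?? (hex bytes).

D0: mem[0x00..0x02] <- [6d 54 d9]
D1: mem[0x11..0x18] <- [12 9c a6 15 51 df d5 b1]
D2: mem[0x0c..0x0e] <- [12 9c a6]
D3: mem[0x0e..0x10] <- [12 9c a6]
query mem[0x18]=0xb1, mem[0x10]=0xa6, mem[0x16]=0xdf, mem[0x06]=0x12

MEM[0x18,0x10,0x16,0x06] = b1 a6 df 12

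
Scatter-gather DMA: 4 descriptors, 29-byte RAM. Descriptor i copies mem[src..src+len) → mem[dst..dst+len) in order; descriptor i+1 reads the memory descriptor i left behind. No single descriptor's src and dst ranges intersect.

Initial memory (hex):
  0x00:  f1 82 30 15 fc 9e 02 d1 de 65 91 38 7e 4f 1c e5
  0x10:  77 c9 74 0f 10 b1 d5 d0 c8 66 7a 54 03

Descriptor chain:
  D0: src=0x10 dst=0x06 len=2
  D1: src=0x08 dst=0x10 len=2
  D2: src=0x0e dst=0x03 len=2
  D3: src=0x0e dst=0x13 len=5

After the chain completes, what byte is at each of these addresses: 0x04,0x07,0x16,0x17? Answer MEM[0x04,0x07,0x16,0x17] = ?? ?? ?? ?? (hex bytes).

D0: mem[0x06..0x07] <- [77 c9]
D1: mem[0x10..0x11] <- [de 65]
D2: mem[0x03..0x04] <- [1c e5]
D3: mem[0x13..0x17] <- [1c e5 de 65 74]
query mem[0x04]=0xe5, mem[0x07]=0xc9, mem[0x16]=0x65, mem[0x17]=0x74

MEM[0x04,0x07,0x16,0x17] = e5 c9 65 74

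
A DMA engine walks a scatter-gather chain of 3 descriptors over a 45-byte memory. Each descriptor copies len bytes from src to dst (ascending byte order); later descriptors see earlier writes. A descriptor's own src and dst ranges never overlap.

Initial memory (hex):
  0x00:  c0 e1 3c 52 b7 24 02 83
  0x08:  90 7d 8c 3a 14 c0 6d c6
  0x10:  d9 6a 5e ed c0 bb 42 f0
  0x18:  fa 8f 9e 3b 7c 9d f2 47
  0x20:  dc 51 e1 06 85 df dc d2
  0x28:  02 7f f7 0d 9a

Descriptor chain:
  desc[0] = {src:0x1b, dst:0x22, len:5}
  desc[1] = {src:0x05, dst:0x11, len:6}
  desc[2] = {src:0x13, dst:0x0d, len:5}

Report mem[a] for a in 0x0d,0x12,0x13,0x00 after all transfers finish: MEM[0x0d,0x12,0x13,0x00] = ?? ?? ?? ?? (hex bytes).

[0] 0x1b->0x22 len=5 : 3b 7c 9d f2 47
[1] 0x05->0x11 len=6 : 24 02 83 90 7d 8c
[2] 0x13->0x0d len=5 : 83 90 7d 8c f0
query mem[0x0d]=0x83, mem[0x12]=0x02, mem[0x13]=0x83, mem[0x00]=0xc0

MEM[0x0d,0x12,0x13,0x00] = 83 02 83 c0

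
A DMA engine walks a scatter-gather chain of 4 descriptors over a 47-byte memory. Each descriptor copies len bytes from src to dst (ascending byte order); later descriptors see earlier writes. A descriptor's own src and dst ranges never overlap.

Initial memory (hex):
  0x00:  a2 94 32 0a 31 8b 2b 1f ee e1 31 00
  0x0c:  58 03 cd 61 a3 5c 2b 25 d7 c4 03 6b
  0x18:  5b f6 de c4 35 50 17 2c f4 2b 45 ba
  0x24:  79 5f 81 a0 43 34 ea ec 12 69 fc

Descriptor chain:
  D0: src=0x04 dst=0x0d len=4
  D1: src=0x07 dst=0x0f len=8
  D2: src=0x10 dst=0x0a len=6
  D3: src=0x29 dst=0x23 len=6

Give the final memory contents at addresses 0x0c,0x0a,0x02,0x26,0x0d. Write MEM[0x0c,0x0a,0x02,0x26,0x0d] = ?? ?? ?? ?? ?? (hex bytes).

MEM[0x0c,0x0a,0x02,0x26,0x0d] = 31 ee 32 12 00

[0] 0x04->0x0d len=4 : 31 8b 2b 1f
[1] 0x07->0x0f len=8 : 1f ee e1 31 00 58 31 8b
[2] 0x10->0x0a len=6 : ee e1 31 00 58 31
[3] 0x29->0x23 len=6 : 34 ea ec 12 69 fc
query mem[0x0c]=0x31, mem[0x0a]=0xee, mem[0x02]=0x32, mem[0x26]=0x12, mem[0x0d]=0x00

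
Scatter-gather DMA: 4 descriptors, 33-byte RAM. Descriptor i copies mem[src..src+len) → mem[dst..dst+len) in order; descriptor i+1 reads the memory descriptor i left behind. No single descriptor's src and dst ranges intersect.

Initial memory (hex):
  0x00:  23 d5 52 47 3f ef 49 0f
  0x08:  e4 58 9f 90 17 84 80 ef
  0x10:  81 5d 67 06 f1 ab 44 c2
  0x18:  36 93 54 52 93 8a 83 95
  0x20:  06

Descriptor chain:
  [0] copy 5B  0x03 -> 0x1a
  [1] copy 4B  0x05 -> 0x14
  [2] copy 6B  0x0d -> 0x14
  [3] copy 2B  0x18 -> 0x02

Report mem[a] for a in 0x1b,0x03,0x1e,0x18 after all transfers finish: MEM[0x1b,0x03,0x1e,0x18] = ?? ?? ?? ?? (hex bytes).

D0: mem[0x1a..0x1e] <- [47 3f ef 49 0f]
D1: mem[0x14..0x17] <- [ef 49 0f e4]
D2: mem[0x14..0x19] <- [84 80 ef 81 5d 67]
D3: mem[0x02..0x03] <- [5d 67]
query mem[0x1b]=0x3f, mem[0x03]=0x67, mem[0x1e]=0x0f, mem[0x18]=0x5d

MEM[0x1b,0x03,0x1e,0x18] = 3f 67 0f 5d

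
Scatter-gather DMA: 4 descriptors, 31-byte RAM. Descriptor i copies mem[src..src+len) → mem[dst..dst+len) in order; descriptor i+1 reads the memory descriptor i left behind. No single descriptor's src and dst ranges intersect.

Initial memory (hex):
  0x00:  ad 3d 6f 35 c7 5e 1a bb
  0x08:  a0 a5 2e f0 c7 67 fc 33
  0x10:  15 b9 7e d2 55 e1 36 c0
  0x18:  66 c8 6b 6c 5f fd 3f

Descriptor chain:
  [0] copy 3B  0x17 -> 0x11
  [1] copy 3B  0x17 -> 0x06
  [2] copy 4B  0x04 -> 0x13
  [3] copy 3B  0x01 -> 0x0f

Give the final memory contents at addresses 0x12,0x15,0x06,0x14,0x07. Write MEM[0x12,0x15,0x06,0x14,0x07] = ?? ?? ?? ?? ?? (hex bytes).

[0] 0x17->0x11 len=3 : c0 66 c8
[1] 0x17->0x06 len=3 : c0 66 c8
[2] 0x04->0x13 len=4 : c7 5e c0 66
[3] 0x01->0x0f len=3 : 3d 6f 35
query mem[0x12]=0x66, mem[0x15]=0xc0, mem[0x06]=0xc0, mem[0x14]=0x5e, mem[0x07]=0x66

MEM[0x12,0x15,0x06,0x14,0x07] = 66 c0 c0 5e 66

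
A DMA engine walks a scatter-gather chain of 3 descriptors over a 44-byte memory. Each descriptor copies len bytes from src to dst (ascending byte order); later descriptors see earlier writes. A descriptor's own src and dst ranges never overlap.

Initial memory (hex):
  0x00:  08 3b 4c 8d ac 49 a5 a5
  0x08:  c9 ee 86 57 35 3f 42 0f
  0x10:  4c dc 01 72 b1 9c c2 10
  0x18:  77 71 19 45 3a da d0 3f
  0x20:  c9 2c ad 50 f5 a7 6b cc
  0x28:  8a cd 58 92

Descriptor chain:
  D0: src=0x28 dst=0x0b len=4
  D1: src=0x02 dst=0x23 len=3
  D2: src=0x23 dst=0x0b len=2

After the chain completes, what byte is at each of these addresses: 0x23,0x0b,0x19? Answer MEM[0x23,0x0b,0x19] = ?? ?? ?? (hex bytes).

MEM[0x23,0x0b,0x19] = 4c 4c 71

[0] 0x28->0x0b len=4 : 8a cd 58 92
[1] 0x02->0x23 len=3 : 4c 8d ac
[2] 0x23->0x0b len=2 : 4c 8d
query mem[0x23]=0x4c, mem[0x0b]=0x4c, mem[0x19]=0x71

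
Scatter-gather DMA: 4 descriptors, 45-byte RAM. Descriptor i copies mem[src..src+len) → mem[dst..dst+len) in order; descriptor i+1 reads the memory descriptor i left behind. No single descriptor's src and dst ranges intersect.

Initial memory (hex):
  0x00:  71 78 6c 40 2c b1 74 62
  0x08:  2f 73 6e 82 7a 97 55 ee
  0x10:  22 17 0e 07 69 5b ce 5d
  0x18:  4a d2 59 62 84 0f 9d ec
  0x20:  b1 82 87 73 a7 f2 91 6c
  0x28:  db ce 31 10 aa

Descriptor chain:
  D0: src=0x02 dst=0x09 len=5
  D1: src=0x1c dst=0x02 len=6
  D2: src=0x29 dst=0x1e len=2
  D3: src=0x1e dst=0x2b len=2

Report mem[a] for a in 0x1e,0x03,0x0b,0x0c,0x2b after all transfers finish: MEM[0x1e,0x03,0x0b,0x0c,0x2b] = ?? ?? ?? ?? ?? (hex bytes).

  after D0: wrote 5B at 0x09 = 6c402cb174
  after D1: wrote 6B at 0x02 = 840f9decb182
  after D2: wrote 2B at 0x1e = ce31
  after D3: wrote 2B at 0x2b = ce31
query mem[0x1e]=0xce, mem[0x03]=0x0f, mem[0x0b]=0x2c, mem[0x0c]=0xb1, mem[0x2b]=0xce

MEM[0x1e,0x03,0x0b,0x0c,0x2b] = ce 0f 2c b1 ce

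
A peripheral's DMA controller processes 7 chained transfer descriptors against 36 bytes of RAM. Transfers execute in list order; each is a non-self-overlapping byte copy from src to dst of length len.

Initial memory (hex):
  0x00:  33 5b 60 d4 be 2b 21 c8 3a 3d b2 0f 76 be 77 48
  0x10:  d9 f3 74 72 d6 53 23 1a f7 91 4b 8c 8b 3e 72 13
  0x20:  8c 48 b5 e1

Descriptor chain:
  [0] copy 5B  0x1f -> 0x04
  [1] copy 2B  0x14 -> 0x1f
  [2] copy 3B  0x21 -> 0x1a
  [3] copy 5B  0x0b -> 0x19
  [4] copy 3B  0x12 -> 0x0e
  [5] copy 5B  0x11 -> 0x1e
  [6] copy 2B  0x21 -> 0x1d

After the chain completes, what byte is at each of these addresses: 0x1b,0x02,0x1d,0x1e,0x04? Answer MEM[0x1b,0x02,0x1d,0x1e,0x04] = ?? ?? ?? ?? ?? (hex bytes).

MEM[0x1b,0x02,0x1d,0x1e,0x04] = be 60 d6 53 13

#0 dst[0x04+5] := {0x13,0x8c,0x48,0xb5,0xe1}
#1 dst[0x1f+2] := {0xd6,0x53}
#2 dst[0x1a+3] := {0x48,0xb5,0xe1}
#3 dst[0x19+5] := {0x0f,0x76,0xbe,0x77,0x48}
#4 dst[0x0e+3] := {0x74,0x72,0xd6}
#5 dst[0x1e+5] := {0xf3,0x74,0x72,0xd6,0x53}
#6 dst[0x1d+2] := {0xd6,0x53}
query mem[0x1b]=0xbe, mem[0x02]=0x60, mem[0x1d]=0xd6, mem[0x1e]=0x53, mem[0x04]=0x13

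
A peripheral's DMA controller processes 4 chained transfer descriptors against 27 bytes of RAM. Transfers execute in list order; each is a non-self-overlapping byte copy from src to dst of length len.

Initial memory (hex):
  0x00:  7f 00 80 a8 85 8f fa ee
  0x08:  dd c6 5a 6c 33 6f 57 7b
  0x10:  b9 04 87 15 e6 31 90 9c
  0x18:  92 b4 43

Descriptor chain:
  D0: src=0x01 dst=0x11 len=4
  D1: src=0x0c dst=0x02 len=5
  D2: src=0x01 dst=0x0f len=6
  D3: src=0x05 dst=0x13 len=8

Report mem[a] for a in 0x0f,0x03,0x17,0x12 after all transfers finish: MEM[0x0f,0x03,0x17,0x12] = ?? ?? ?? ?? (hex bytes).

MEM[0x0f,0x03,0x17,0x12] = 00 6f c6 57

[0] 0x01->0x11 len=4 : 00 80 a8 85
[1] 0x0c->0x02 len=5 : 33 6f 57 7b b9
[2] 0x01->0x0f len=6 : 00 33 6f 57 7b b9
[3] 0x05->0x13 len=8 : 7b b9 ee dd c6 5a 6c 33
query mem[0x0f]=0x00, mem[0x03]=0x6f, mem[0x17]=0xc6, mem[0x12]=0x57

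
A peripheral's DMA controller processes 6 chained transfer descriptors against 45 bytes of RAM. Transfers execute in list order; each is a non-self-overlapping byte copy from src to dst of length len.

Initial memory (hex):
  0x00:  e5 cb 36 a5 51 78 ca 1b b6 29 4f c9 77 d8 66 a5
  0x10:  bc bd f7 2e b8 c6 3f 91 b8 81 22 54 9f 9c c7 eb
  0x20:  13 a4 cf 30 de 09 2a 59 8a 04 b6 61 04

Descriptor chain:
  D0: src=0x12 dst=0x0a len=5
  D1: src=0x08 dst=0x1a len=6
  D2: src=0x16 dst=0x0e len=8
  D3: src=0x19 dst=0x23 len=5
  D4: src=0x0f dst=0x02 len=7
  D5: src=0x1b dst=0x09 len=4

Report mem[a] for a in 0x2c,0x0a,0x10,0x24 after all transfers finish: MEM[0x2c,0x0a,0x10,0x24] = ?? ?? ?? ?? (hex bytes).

  after D0: wrote 5B at 0x0a = f72eb8c63f
  after D1: wrote 6B at 0x1a = b629f72eb8c6
  after D2: wrote 8B at 0x0e = 3f91b881b629f72e
  after D3: wrote 5B at 0x23 = 81b629f72e
  after D4: wrote 7B at 0x02 = 91b881b629f72e
  after D5: wrote 4B at 0x09 = 29f72eb8
query mem[0x2c]=0x04, mem[0x0a]=0xf7, mem[0x10]=0xb8, mem[0x24]=0xb6

MEM[0x2c,0x0a,0x10,0x24] = 04 f7 b8 b6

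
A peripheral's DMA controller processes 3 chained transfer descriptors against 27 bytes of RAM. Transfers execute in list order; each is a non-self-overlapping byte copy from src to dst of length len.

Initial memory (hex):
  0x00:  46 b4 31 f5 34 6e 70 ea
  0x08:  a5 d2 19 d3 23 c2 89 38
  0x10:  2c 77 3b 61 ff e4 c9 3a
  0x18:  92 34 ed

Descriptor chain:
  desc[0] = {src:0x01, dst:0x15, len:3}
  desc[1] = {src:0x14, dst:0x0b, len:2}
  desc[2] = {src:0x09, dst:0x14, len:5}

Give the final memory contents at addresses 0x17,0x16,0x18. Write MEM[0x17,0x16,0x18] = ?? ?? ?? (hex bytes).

MEM[0x17,0x16,0x18] = b4 ff c2

[0] 0x01->0x15 len=3 : b4 31 f5
[1] 0x14->0x0b len=2 : ff b4
[2] 0x09->0x14 len=5 : d2 19 ff b4 c2
query mem[0x17]=0xb4, mem[0x16]=0xff, mem[0x18]=0xc2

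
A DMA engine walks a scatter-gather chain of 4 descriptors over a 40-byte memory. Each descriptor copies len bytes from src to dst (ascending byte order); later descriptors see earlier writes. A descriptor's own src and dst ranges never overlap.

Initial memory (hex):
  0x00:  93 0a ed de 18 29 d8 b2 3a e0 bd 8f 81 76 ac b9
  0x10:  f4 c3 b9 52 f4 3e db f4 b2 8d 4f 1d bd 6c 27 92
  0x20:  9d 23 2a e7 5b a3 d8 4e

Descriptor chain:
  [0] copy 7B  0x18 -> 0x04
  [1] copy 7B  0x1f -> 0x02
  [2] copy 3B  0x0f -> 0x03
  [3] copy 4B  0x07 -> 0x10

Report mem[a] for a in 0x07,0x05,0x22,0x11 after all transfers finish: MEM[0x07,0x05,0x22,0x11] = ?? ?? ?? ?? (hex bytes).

  after D0: wrote 7B at 0x04 = b28d4f1dbd6c27
  after D1: wrote 7B at 0x02 = 929d232ae75ba3
  after D2: wrote 3B at 0x03 = b9f4c3
  after D3: wrote 4B at 0x10 = 5ba36c27
query mem[0x07]=0x5b, mem[0x05]=0xc3, mem[0x22]=0x2a, mem[0x11]=0xa3

MEM[0x07,0x05,0x22,0x11] = 5b c3 2a a3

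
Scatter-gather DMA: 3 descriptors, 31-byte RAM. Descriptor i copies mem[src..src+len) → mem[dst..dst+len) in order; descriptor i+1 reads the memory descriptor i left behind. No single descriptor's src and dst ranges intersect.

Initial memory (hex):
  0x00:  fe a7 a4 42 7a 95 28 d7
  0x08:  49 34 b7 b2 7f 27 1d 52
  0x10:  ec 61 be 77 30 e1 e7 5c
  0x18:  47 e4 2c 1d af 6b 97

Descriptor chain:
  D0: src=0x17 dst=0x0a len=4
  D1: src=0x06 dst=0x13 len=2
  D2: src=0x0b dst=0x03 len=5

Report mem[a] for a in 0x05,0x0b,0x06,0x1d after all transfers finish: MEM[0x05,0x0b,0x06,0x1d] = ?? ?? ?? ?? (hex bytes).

MEM[0x05,0x0b,0x06,0x1d] = 2c 47 1d 6b

D0: mem[0x0a..0x0d] <- [5c 47 e4 2c]
D1: mem[0x13..0x14] <- [28 d7]
D2: mem[0x03..0x07] <- [47 e4 2c 1d 52]
query mem[0x05]=0x2c, mem[0x0b]=0x47, mem[0x06]=0x1d, mem[0x1d]=0x6b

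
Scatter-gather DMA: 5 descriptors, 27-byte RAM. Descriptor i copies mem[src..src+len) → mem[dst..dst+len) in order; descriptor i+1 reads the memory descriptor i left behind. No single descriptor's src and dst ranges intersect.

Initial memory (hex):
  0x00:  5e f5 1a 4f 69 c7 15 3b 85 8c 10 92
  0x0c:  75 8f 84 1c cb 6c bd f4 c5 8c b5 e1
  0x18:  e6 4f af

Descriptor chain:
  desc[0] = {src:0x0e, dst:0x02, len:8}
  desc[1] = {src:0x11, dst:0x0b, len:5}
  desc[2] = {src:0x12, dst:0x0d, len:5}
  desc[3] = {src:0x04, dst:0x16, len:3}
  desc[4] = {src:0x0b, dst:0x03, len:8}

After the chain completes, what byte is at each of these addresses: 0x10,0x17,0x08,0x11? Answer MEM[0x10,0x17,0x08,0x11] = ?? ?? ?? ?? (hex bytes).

MEM[0x10,0x17,0x08,0x11] = 8c 6c 8c b5

[0] 0x0e->0x02 len=8 : 84 1c cb 6c bd f4 c5 8c
[1] 0x11->0x0b len=5 : 6c bd f4 c5 8c
[2] 0x12->0x0d len=5 : bd f4 c5 8c b5
[3] 0x04->0x16 len=3 : cb 6c bd
[4] 0x0b->0x03 len=8 : 6c bd bd f4 c5 8c b5 bd
query mem[0x10]=0x8c, mem[0x17]=0x6c, mem[0x08]=0x8c, mem[0x11]=0xb5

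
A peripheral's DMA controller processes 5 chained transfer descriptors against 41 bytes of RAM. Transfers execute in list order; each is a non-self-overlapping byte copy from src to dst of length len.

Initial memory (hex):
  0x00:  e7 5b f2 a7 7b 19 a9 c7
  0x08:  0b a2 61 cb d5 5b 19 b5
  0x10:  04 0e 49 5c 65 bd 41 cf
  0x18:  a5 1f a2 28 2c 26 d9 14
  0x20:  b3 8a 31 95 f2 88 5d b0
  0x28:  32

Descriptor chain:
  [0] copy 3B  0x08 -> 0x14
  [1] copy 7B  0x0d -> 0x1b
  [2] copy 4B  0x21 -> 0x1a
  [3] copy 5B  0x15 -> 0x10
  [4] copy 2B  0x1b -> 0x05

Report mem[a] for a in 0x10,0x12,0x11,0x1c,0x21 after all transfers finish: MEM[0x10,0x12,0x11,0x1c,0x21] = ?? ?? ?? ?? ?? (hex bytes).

MEM[0x10,0x12,0x11,0x1c,0x21] = a2 cf 61 95 5c

[0] 0x08->0x14 len=3 : 0b a2 61
[1] 0x0d->0x1b len=7 : 5b 19 b5 04 0e 49 5c
[2] 0x21->0x1a len=4 : 5c 31 95 f2
[3] 0x15->0x10 len=5 : a2 61 cf a5 1f
[4] 0x1b->0x05 len=2 : 31 95
query mem[0x10]=0xa2, mem[0x12]=0xcf, mem[0x11]=0x61, mem[0x1c]=0x95, mem[0x21]=0x5c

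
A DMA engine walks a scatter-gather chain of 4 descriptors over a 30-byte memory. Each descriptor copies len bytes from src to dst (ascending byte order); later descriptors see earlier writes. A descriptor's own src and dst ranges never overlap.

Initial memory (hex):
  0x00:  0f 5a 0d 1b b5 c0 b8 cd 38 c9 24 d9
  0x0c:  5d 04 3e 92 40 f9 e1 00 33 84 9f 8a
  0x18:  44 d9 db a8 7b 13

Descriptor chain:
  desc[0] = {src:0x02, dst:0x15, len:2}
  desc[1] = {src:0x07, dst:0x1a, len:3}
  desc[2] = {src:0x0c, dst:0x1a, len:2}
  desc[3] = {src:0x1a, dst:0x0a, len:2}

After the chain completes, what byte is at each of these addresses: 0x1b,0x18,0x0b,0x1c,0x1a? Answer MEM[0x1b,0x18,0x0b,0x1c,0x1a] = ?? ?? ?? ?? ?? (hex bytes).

  after D0: wrote 2B at 0x15 = 0d1b
  after D1: wrote 3B at 0x1a = cd38c9
  after D2: wrote 2B at 0x1a = 5d04
  after D3: wrote 2B at 0x0a = 5d04
query mem[0x1b]=0x04, mem[0x18]=0x44, mem[0x0b]=0x04, mem[0x1c]=0xc9, mem[0x1a]=0x5d

MEM[0x1b,0x18,0x0b,0x1c,0x1a] = 04 44 04 c9 5d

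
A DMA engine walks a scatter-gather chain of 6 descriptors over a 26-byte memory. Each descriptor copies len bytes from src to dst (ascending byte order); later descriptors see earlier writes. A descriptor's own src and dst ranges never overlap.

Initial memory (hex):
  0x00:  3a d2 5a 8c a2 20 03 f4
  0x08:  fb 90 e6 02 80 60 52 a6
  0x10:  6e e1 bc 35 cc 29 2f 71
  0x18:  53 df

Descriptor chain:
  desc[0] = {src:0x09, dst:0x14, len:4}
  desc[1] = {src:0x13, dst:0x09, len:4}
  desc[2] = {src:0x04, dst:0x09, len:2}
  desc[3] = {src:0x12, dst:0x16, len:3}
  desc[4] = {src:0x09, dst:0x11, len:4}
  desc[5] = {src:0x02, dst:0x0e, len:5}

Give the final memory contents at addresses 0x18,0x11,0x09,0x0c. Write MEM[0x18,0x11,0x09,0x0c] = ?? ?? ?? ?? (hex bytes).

MEM[0x18,0x11,0x09,0x0c] = 90 20 a2 02

  after D0: wrote 4B at 0x14 = 90e60280
  after D1: wrote 4B at 0x09 = 3590e602
  after D2: wrote 2B at 0x09 = a220
  after D3: wrote 3B at 0x16 = bc3590
  after D4: wrote 4B at 0x11 = a220e602
  after D5: wrote 5B at 0x0e = 5a8ca22003
query mem[0x18]=0x90, mem[0x11]=0x20, mem[0x09]=0xa2, mem[0x0c]=0x02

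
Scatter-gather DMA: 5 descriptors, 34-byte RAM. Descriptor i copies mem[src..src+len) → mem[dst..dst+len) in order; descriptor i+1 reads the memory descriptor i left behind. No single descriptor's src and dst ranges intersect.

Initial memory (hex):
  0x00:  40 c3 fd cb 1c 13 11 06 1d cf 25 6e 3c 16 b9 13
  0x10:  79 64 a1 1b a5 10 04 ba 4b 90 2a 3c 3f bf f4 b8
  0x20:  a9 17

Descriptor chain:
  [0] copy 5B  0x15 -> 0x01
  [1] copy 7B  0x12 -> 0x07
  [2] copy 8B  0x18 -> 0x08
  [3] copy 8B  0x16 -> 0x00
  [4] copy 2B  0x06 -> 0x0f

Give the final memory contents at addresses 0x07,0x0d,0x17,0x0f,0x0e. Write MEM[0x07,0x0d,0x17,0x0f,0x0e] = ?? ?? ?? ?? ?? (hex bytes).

MEM[0x07,0x0d,0x17,0x0f,0x0e] = bf bf ba 3f f4

D0: mem[0x01..0x05] <- [10 04 ba 4b 90]
D1: mem[0x07..0x0d] <- [a1 1b a5 10 04 ba 4b]
D2: mem[0x08..0x0f] <- [4b 90 2a 3c 3f bf f4 b8]
D3: mem[0x00..0x07] <- [04 ba 4b 90 2a 3c 3f bf]
D4: mem[0x0f..0x10] <- [3f bf]
query mem[0x07]=0xbf, mem[0x0d]=0xbf, mem[0x17]=0xba, mem[0x0f]=0x3f, mem[0x0e]=0xf4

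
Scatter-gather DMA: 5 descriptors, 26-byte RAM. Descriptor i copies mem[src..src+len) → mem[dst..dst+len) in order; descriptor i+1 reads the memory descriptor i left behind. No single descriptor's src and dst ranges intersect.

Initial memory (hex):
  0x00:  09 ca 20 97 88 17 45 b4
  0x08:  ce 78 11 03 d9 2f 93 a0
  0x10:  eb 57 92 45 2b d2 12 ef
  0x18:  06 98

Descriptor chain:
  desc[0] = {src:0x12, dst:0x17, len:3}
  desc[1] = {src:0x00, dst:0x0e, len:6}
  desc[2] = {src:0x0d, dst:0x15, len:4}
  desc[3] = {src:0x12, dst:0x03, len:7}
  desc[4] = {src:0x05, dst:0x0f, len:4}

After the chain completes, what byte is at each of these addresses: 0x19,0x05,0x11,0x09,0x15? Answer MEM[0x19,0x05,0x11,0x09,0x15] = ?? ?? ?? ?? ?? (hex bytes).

MEM[0x19,0x05,0x11,0x09,0x15] = 2b 2b 09 20 2f

D0: mem[0x17..0x19] <- [92 45 2b]
D1: mem[0x0e..0x13] <- [09 ca 20 97 88 17]
D2: mem[0x15..0x18] <- [2f 09 ca 20]
D3: mem[0x03..0x09] <- [88 17 2b 2f 09 ca 20]
D4: mem[0x0f..0x12] <- [2b 2f 09 ca]
query mem[0x19]=0x2b, mem[0x05]=0x2b, mem[0x11]=0x09, mem[0x09]=0x20, mem[0x15]=0x2f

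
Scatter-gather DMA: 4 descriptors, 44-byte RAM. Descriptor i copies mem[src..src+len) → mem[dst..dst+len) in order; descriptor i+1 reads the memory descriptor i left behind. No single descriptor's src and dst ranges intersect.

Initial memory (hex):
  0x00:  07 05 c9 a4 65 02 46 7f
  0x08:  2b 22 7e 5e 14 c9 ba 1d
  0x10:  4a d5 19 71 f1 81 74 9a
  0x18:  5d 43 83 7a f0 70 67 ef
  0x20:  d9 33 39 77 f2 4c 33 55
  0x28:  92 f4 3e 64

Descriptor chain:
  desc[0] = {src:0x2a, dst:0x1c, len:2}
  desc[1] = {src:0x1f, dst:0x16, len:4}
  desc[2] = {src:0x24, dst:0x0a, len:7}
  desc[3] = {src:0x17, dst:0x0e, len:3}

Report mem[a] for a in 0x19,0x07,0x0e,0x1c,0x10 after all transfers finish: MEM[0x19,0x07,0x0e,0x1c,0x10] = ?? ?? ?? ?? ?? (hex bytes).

MEM[0x19,0x07,0x0e,0x1c,0x10] = 39 7f d9 3e 39

  after D0: wrote 2B at 0x1c = 3e64
  after D1: wrote 4B at 0x16 = efd93339
  after D2: wrote 7B at 0x0a = f24c335592f43e
  after D3: wrote 3B at 0x0e = d93339
query mem[0x19]=0x39, mem[0x07]=0x7f, mem[0x0e]=0xd9, mem[0x1c]=0x3e, mem[0x10]=0x39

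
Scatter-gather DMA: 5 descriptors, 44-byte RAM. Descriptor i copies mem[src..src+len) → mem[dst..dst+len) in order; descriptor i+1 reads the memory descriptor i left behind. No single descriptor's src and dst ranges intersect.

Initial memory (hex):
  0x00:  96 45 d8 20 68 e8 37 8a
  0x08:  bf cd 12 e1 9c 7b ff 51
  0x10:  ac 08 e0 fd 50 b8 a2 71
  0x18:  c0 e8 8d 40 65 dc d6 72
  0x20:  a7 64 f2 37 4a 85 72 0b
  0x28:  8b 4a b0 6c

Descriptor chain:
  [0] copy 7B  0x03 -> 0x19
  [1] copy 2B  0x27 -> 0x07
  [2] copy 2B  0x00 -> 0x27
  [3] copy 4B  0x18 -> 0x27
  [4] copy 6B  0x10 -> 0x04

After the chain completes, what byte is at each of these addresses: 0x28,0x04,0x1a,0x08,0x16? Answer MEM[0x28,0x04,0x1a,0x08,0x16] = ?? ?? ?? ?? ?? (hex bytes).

MEM[0x28,0x04,0x1a,0x08,0x16] = 20 ac 68 50 a2

#0 dst[0x19+7] := {0x20,0x68,0xe8,0x37,0x8a,0xbf,0xcd}
#1 dst[0x07+2] := {0x0b,0x8b}
#2 dst[0x27+2] := {0x96,0x45}
#3 dst[0x27+4] := {0xc0,0x20,0x68,0xe8}
#4 dst[0x04+6] := {0xac,0x08,0xe0,0xfd,0x50,0xb8}
query mem[0x28]=0x20, mem[0x04]=0xac, mem[0x1a]=0x68, mem[0x08]=0x50, mem[0x16]=0xa2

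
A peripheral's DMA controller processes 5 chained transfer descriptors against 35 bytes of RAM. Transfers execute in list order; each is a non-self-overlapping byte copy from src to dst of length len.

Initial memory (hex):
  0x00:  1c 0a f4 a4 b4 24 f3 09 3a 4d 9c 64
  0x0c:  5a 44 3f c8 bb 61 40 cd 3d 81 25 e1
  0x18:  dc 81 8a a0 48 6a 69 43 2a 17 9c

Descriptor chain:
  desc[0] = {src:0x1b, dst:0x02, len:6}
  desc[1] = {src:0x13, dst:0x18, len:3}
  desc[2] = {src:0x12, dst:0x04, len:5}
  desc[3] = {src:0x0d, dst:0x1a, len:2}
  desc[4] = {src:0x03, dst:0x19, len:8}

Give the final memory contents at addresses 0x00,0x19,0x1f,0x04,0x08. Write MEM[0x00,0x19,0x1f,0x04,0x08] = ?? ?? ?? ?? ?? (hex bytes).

D0: mem[0x02..0x07] <- [a0 48 6a 69 43 2a]
D1: mem[0x18..0x1a] <- [cd 3d 81]
D2: mem[0x04..0x08] <- [40 cd 3d 81 25]
D3: mem[0x1a..0x1b] <- [44 3f]
D4: mem[0x19..0x20] <- [48 40 cd 3d 81 25 4d 9c]
query mem[0x00]=0x1c, mem[0x19]=0x48, mem[0x1f]=0x4d, mem[0x04]=0x40, mem[0x08]=0x25

MEM[0x00,0x19,0x1f,0x04,0x08] = 1c 48 4d 40 25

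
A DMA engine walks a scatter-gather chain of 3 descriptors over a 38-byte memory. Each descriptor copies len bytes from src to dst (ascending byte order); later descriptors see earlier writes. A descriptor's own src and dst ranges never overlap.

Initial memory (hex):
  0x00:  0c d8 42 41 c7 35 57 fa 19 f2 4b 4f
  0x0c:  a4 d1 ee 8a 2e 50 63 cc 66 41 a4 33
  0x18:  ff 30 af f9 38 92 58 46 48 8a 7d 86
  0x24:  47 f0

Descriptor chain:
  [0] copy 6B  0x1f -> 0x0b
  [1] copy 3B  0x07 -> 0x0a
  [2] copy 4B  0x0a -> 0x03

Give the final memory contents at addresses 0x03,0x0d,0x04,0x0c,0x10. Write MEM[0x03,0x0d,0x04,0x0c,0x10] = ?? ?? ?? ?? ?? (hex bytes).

D0: mem[0x0b..0x10] <- [46 48 8a 7d 86 47]
D1: mem[0x0a..0x0c] <- [fa 19 f2]
D2: mem[0x03..0x06] <- [fa 19 f2 8a]
query mem[0x03]=0xfa, mem[0x0d]=0x8a, mem[0x04]=0x19, mem[0x0c]=0xf2, mem[0x10]=0x47

MEM[0x03,0x0d,0x04,0x0c,0x10] = fa 8a 19 f2 47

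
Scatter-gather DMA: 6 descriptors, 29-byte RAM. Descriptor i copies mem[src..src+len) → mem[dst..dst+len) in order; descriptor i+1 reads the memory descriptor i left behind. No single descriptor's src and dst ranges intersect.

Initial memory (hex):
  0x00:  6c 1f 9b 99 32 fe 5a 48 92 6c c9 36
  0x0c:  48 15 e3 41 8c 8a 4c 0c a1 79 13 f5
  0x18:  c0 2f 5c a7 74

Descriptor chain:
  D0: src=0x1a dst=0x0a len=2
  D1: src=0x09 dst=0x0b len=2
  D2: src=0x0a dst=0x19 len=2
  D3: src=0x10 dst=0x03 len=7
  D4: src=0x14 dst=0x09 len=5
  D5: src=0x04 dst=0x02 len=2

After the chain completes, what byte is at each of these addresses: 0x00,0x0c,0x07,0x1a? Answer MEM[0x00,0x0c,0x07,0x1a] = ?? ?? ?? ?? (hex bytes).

[0] 0x1a->0x0a len=2 : 5c a7
[1] 0x09->0x0b len=2 : 6c 5c
[2] 0x0a->0x19 len=2 : 5c 6c
[3] 0x10->0x03 len=7 : 8c 8a 4c 0c a1 79 13
[4] 0x14->0x09 len=5 : a1 79 13 f5 c0
[5] 0x04->0x02 len=2 : 8a 4c
query mem[0x00]=0x6c, mem[0x0c]=0xf5, mem[0x07]=0xa1, mem[0x1a]=0x6c

MEM[0x00,0x0c,0x07,0x1a] = 6c f5 a1 6c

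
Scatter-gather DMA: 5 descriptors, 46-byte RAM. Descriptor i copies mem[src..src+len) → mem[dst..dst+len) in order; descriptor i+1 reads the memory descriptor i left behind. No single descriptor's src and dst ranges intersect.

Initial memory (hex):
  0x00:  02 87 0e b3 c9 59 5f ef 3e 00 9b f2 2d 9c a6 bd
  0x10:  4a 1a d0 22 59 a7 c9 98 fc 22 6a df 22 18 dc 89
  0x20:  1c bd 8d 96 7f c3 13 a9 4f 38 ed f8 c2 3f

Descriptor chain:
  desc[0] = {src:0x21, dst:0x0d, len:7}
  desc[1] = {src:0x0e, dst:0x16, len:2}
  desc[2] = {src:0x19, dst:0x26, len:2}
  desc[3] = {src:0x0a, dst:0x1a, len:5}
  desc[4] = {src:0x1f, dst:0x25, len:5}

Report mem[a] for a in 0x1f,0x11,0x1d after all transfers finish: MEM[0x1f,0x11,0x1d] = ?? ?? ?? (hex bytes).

D0: mem[0x0d..0x13] <- [bd 8d 96 7f c3 13 a9]
D1: mem[0x16..0x17] <- [8d 96]
D2: mem[0x26..0x27] <- [22 6a]
D3: mem[0x1a..0x1e] <- [9b f2 2d bd 8d]
D4: mem[0x25..0x29] <- [89 1c bd 8d 96]
query mem[0x1f]=0x89, mem[0x11]=0xc3, mem[0x1d]=0xbd

MEM[0x1f,0x11,0x1d] = 89 c3 bd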